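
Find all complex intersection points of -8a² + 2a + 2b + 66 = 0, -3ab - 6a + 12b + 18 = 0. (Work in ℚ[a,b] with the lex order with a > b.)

Compute a lex Gröbner basis by Buchberger's algorithm.
f_1 = -8a² + 2a + 2b + 66, LT = a².
f_2 = -3ab - 6a + 12b + 18, LT = ab.

S(f_1,f_2): lcm = a²b. S = -2a² + 15/4ab + 6a - ¼b² - 33/4b.
  leading term a²: subtract (¼)·f_1 from -2a² + 15/4ab + 6a - ¼b² - 33/4b → 15/4ab + 11/2a - ¼b² - 35/4b - 33/2
  leading term ab: subtract (-5/4)·f_2 from 15/4ab + 11/2a - ¼b² - 35/4b - 33/2 → -2a - ¼b² + 25/4b + 6
  leading term a: no divisor's leading term divides it; move -2a to the remainder.
  leading term b²: no divisor's leading term divides it; move -¼b² to the remainder.
  leading term b: no divisor's leading term divides it; move 25/4b to the remainder.
  leading term 1: no divisor's leading term divides it; move 6 to the remainder.
  remainder -2a - ¼b² + 25/4b + 6 ≠ 0; add h_3 = -2a - ¼b² + 25/4b + 6 to the basis.

S(f_2,h_3): lcm = ab. S = 2a - ⅛b³ + 25/8b² - b - 6.
  leading term a: subtract (-1)·h_3 from 2a - ⅛b³ + 25/8b² - b - 6 → -⅛b³ + 23/8b² + 21/4b
  leading term b³: no divisor's leading term divides it; move -⅛b³ to the remainder.
  leading term b²: no divisor's leading term divides it; move 23/8b² to the remainder.
  leading term b: no divisor's leading term divides it; move 21/4b to the remainder.
  remainder -⅛b³ + 23/8b² + 21/4b ≠ 0; add h_4 = -⅛b³ + 23/8b² + 21/4b to the basis.

The other S-polynomials (S(f_1,h_3), S(f_1,h_4), S(f_2,h_4), S(h_3,h_4)) all reduce to 0 modulo the current basis, so we have a Gröbner basis.
Inter-reduce: drop elements whose leading term is divisible by another's, tail-reduce, and make monic.
Reduced Gröbner basis: {a + ⅛b² - 25/8b - 3, b³ - 23b² - 42b}.

From the last basis element, b³ - 23b² - 42b = 0, so b takes values in {0, 23/2 - sqrt(697)/2, 23/2 + sqrt(697)/2}. Each choice, substituted upward through the basis, yields the corresponding point(s) of the solution set.
  b = 0: the earlier basis element becomes a - 3 = 0, giving a = 3 — point (3, 0).
  b = 23/2 - sqrt(697)/2: the earlier basis element becomes a - 5/8 + sqrt(697)/8 = 0, giving a = 5/8 - sqrt(697)/8 — point (5/8 - sqrt(697)/8, 23/2 - sqrt(697)/2).
  b = 23/2 + sqrt(697)/2: the earlier basis element becomes a - sqrt(697)/8 - 5/8 = 0, giving a = 5/8 + sqrt(697)/8 — point (5/8 + sqrt(697)/8, 23/2 + sqrt(697)/2).

{(3, 0), (5/8 - sqrt(697)/8, 23/2 - sqrt(697)/2), (5/8 + sqrt(697)/8, 23/2 + sqrt(697)/2)}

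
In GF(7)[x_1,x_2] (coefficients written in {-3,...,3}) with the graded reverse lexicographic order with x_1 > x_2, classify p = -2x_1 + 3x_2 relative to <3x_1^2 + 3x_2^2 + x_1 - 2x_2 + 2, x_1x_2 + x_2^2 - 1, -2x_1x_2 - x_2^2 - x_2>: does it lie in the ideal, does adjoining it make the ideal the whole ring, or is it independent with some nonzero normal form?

First compute the reduced Gröbner basis of I by Buchberger's algorithm.
f_1 = 3x_1^2 + 3x_2^2 + x_1 - 2x_2 + 2, LT = x_1^2.
f_2 = x_1x_2 + x_2^2 - 1, LT = x_1x_2.
f_3 = -2x_1x_2 - x_2^2 - x_2, LT = x_1x_2.

S(f_1,f_2): lcm = x_1^2x_2. S = -x_1x_2^2 + x_2^3 - 2x_1x_2 - 3x_2^2 + x_1 + 3x_2.
  leading term x_1x_2^2: subtract (-x_2)·f_2 from -x_1x_2^2 + x_2^3 - 2x_1x_2 - 3x_2^2 + x_1 + 3x_2 → 2x_2^3 - 2x_1x_2 - 3x_2^2 + x_1 + 2x_2
  leading term x_2^3: no divisor's leading term divides it; move 2x_2^3 to the remainder.
  leading term x_1x_2: subtract (-2)·f_2 from -2x_1x_2 - 3x_2^2 + x_1 + 2x_2 → -x_2^2 + x_1 + 2x_2 - 2
  leading term x_2^2: no divisor's leading term divides it; move -x_2^2 to the remainder.
  leading term x_1: no divisor's leading term divides it; move x_1 to the remainder.
  leading term x_2: no divisor's leading term divides it; move 2x_2 to the remainder.
  leading term 1: no divisor's leading term divides it; move -2 to the remainder.
  remainder 2x_2^3 - x_2^2 + x_1 + 2x_2 - 2 ≠ 0; add h_4 = 2x_2^3 - x_2^2 + x_1 + 2x_2 - 2 to the basis.

S(f_1,f_3): lcm = x_1^2x_2. S = 3x_1x_2^2 + x_2^3 + x_1x_2 - 3x_2^2 + 3x_2.
  leading term x_1x_2^2: subtract (3x_2)·f_2 from 3x_1x_2^2 + x_2^3 + x_1x_2 - 3x_2^2 + 3x_2 → -2x_2^3 + x_1x_2 - 3x_2^2 - x_2
  leading term x_2^3: subtract (-1)·h_4 from -2x_2^3 + x_1x_2 - 3x_2^2 - x_2 → x_1x_2 + 3x_2^2 + x_1 + x_2 - 2
  leading term x_1x_2: subtract (1)·f_2 from x_1x_2 + 3x_2^2 + x_1 + x_2 - 2 → 2x_2^2 + x_1 + x_2 - 1
  leading term x_2^2: no divisor's leading term divides it; move 2x_2^2 to the remainder.
  leading term x_1: no divisor's leading term divides it; move x_1 to the remainder.
  leading term x_2: no divisor's leading term divides it; move x_2 to the remainder.
  leading term 1: no divisor's leading term divides it; move -1 to the remainder.
  remainder 2x_2^2 + x_1 + x_2 - 1 ≠ 0; add h_5 = 2x_2^2 + x_1 + x_2 - 1 to the basis.

S(f_2,f_3): lcm = x_1x_2. S = -3x_2^2 + 3x_2 - 1.
  leading term x_2^2: subtract (2)·h_5 from -3x_2^2 + 3x_2 - 1 → -2x_1 + x_2 + 1
  leading term x_1: no divisor's leading term divides it; move -2x_1 to the remainder.
  leading term x_2: no divisor's leading term divides it; move x_2 to the remainder.
  leading term 1: no divisor's leading term divides it; move 1 to the remainder.
  remainder -2x_1 + x_2 + 1 ≠ 0; add h_6 = -2x_1 + x_2 + 1 to the basis.

S(f_3,h_4): lcm = x_1x_2^3. S = -3x_2^4 - 3x_1x_2^2 - 3x_2^3 + 3x_1^2 - x_1x_2 + x_1.
  leading term x_2^4: subtract (2x_2)·h_4 from -3x_2^4 - 3x_1x_2^2 - 3x_2^3 + 3x_1^2 - x_1x_2 + x_1 → -3x_1x_2^2 - x_2^3 + 3x_1^2 - 3x_1x_2 + 3x_2^2 + x_1 - 3x_2
  leading term x_1x_2^2: subtract (-3x_2)·f_2 from -3x_1x_2^2 - x_2^3 + 3x_1^2 - 3x_1x_2 + 3x_2^2 + x_1 - 3x_2 → 2x_2^3 + 3x_1^2 - 3x_1x_2 + 3x_2^2 + x_1 + x_2
  leading term x_2^3: subtract (1)·h_4 from 2x_2^3 + 3x_1^2 - 3x_1x_2 + 3x_2^2 + x_1 + x_2 → 3x_1^2 - 3x_1x_2 - 3x_2^2 - x_2 + 2
  leading term x_1^2: subtract (1)·f_1 from 3x_1^2 - 3x_1x_2 - 3x_2^2 - x_2 + 2 → -3x_1x_2 + x_2^2 - x_1 + x_2
  leading term x_1x_2: subtract (-3)·f_2 from -3x_1x_2 + x_2^2 - x_1 + x_2 → -3x_2^2 - x_1 + x_2 - 3
  leading term x_2^2: subtract (2)·h_5 from -3x_2^2 - x_1 + x_2 - 3 → -3x_1 - x_2 - 1
  leading term x_1: subtract (-2)·h_6 from -3x_1 - x_2 - 1 → x_2 + 1
  leading term x_2: no divisor's leading term divides it; move x_2 to the remainder.
  leading term 1: no divisor's leading term divides it; move 1 to the remainder.
  remainder x_2 + 1 ≠ 0; add h_7 = x_2 + 1 to the basis.

The other S-polynomials (S(f_1,h_4), S(f_2,h_4), S(f_1,h_5), S(f_2,h_5), S(f_3,h_5), S(h_4,h_5), S(f_1,h_6), S(f_2,h_6), S(f_3,h_6), S(h_4,h_6), S(h_5,h_6), S(f_1,h_7), S(f_2,h_7), S(f_3,h_7), S(h_4,h_7), S(h_5,h_7), S(h_6,h_7)) all reduce to 0 modulo the current basis, so we have a Gröbner basis.
Inter-reduce: drop elements whose leading term is divisible by another's, tail-reduce, and make monic.
Reduced Gröbner basis: {x_1, x_2 + 1}.
Label its elements g_1 = x_1, g_2 = x_2 + 1.

Reduce p = -2x_1 + 3x_2 modulo G:
  leading term x_1: subtract (-2)·g_1 from -2x_1 + 3x_2 → 3x_2
  leading term x_2: subtract (3)·g_2 from 3x_2 → -3
  leading term 1: no divisor's leading term divides it; move -3 to the remainder.
  normal form = -3.
The normal form is nonzero, so p ∉ I. Since p minus its normal form lies in I, I + (p) = I + (r) where r = -3; decide whether this ideal is the whole ring.
Here r = -3 is a nonzero constant, hence a unit: 1 ∈ I + (p), the Gröbner basis of I + (p) is {1}, and the enlarged system has no common solution — adjoining p is inconsistent.

Adjoining -2x_1 + 3x_2 makes the ideal the whole ring: the system is inconsistent.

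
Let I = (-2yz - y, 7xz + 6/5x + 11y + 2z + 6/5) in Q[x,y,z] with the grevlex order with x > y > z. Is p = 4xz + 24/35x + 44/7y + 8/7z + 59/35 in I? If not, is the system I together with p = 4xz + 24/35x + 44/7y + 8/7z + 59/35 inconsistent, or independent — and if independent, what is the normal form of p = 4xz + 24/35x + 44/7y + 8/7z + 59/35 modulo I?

Adjoining 4xz + 24/35x + 44/7y + 8/7z + 59/35 makes the ideal the whole ring: the system is inconsistent.

First compute the reduced Gröbner basis of I by Buchberger's algorithm.
f_1 = -2yz - y, LT = yz.
f_2 = 7xz + 6/5x + 11y + 2z + 6/5, LT = xz.

S(f_1,f_2): lcm = xyz. S = 23/70xy - 11/7y^2 - 2/7yz - 6/35y.
  reduce S modulo (f_1, f_2):
  remainder 23/70xy - 11/7y^2 - 1/35y ≠ 0; add h_3 = 23/70xy - 11/7y^2 - 1/35y to the basis.

The other S-polynomials (S(f_1,h_3), S(f_2,h_3)) all reduce to 0 modulo the current basis, so we have a Gröbner basis.
Inter-reduce: drop elements whose leading term is divisible by another's, tail-reduce, and make monic.
Reduced Gröbner basis: {xy - 110/23y^2 - 2/23y, xz + 6/35x + 11/7y + 2/7z + 6/35, yz + 1/2y}.
Label its elements g_1 = xy - 110/23y^2 - 2/23y, g_2 = xz + 6/35x + 11/7y + 2/7z + 6/35, g_3 = yz + 1/2y.

Reduce p = 4xz + 24/35x + 44/7y + 8/7z + 59/35 modulo G:
  leading term xz: subtract (4)·g_2 from 4xz + 24/35x + 44/7y + 8/7z + 59/35 → 1
  leading term 1: no divisor's leading term divides it; move 1 to the remainder.
  normal form = 1.
The normal form is nonzero, so p ∉ I. Since p minus its normal form lies in I, I + (p) = I + (r) where r = 1; decide whether this ideal is the whole ring.
Here r = 1 is a nonzero constant, hence a unit: 1 ∈ I + (p), the Gröbner basis of I + (p) is {1}, and the enlarged system has no common solution — adjoining p is inconsistent.

The remainder on division by a Gröbner basis is unique — it is the normal form.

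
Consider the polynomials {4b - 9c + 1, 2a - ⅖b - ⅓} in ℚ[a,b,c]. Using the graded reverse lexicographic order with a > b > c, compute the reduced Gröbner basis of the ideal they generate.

f_1 = 4b - 9c + 1, LT = b.
f_2 = 2a - ⅖b - ⅓, LT = a.

The S-polynomials (S(f_1,f_2)) all reduce to 0 modulo the current basis, so we have a Gröbner basis.

G = {a - 9/20c - 7/60, b - 9/4c + ¼}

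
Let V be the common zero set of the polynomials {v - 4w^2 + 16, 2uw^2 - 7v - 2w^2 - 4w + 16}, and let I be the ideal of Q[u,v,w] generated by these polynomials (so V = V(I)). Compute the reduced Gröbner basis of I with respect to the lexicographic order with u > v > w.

f_1 = v - 4w^2 + 16, LT = v.
f_2 = 2uw^2 - 7v - 2w^2 - 4w + 16, LT = uw^2.

S(f_1,f_2): leading monomials are coprime, so the S-polynomial reduces to 0 (Buchberger's first criterion).
Every S-polynomial of the final basis reduces to 0, so we have a Gröbner basis.

G = {uw^2 - 15w^2 - 2w + 64, v - 4w^2 + 16}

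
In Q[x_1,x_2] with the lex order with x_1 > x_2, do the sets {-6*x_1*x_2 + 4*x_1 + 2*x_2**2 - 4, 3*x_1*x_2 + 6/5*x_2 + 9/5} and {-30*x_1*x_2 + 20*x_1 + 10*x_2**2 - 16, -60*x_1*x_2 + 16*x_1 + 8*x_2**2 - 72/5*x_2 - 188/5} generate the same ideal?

Equality of ideals is decidable: compute both reduced Gröbner bases (unique for the ordering) and check whether they agree.
Buchberger on the first generating set:
f_1 = -6*x_1*x_2 + 4*x_1 + 2*x_2**2 - 4, LT = x_1*x_2.
f_2 = 3*x_1*x_2 + 6/5*x_2 + 9/5, LT = x_1*x_2.

S(f_1,f_2): lcm = x_1*x_2. S = -2/3*x_1 - 1/3*x_2**2 - 2/5*x_2 + 1/15.
  leading term x_1: no divisor's leading term divides it; move -2/3*x_1 to the remainder.
  leading term x_2**2: no divisor's leading term divides it; move -1/3*x_2**2 to the remainder.
  leading term x_2: no divisor's leading term divides it; move -2/5*x_2 to the remainder.
  leading term 1: no divisor's leading term divides it; move 1/15 to the remainder.
  remainder -2/3*x_1 - 1/3*x_2**2 - 2/5*x_2 + 1/15 ≠ 0; add g_3 = -2/3*x_1 - 1/3*x_2**2 - 2/5*x_2 + 1/15 to the basis.

S(f_1,g_3): lcm = x_1*x_2. S = -2/3*x_1 - 1/2*x_2**3 - 14/15*x_2**2 + 1/10*x_2 + 2/3.
  leading term x_1: subtract (1)·g_3 from -2/3*x_1 - 1/2*x_2**3 - 14/15*x_2**2 + 1/10*x_2 + 2/3 → -1/2*x_2**3 - 3/5*x_2**2 + 1/2*x_2 + 3/5
  leading term x_2**3: no divisor's leading term divides it; move -1/2*x_2**3 to the remainder.
  leading term x_2**2: no divisor's leading term divides it; move -3/5*x_2**2 to the remainder.
  leading term x_2: no divisor's leading term divides it; move 1/2*x_2 to the remainder.
  leading term 1: no divisor's leading term divides it; move 3/5 to the remainder.
  remainder -1/2*x_2**3 - 3/5*x_2**2 + 1/2*x_2 + 3/5 ≠ 0; add g_4 = -1/2*x_2**3 - 3/5*x_2**2 + 1/2*x_2 + 3/5 to the basis.

The other S-polynomials (S(f_2,g_3), S(f_1,g_4), S(f_2,g_4), S(g_3,g_4)) all reduce to 0 modulo the current basis, so we have a Gröbner basis.
Inter-reduce: drop elements whose leading term is divisible by another's, tail-reduce, and make monic.
Reduced Gröbner basis: {x_1 + 1/2*x_2**2 + 3/5*x_2 - 1/10, x_2**3 + 6/5*x_2**2 - x_2 - 6/5}.

Buchberger on the second generating set:
h_1 = -30*x_1*x_2 + 20*x_1 + 10*x_2**2 - 16, LT = x_1*x_2.
h_2 = -60*x_1*x_2 + 16*x_1 + 8*x_2**2 - 72/5*x_2 - 188/5, LT = x_1*x_2.

S(h_1,h_2): lcm = x_1*x_2. S = -2/5*x_1 - 1/5*x_2**2 - 6/25*x_2 - 7/75.
  leading term x_1: no divisor's leading term divides it; move -2/5*x_1 to the remainder.
  leading term x_2**2: no divisor's leading term divides it; move -1/5*x_2**2 to the remainder.
  leading term x_2: no divisor's leading term divides it; move -6/25*x_2 to the remainder.
  leading term 1: no divisor's leading term divides it; move -7/75 to the remainder.
  remainder -2/5*x_1 - 1/5*x_2**2 - 6/25*x_2 - 7/75 ≠ 0; add k_3 = -2/5*x_1 - 1/5*x_2**2 - 6/25*x_2 - 7/75 to the basis.

S(h_1,k_3): lcm = x_1*x_2. S = -2/3*x_1 - 1/2*x_2**3 - 14/15*x_2**2 - 7/30*x_2 + 8/15.
  leading term x_1: subtract (5/3)·k_3 from -2/3*x_1 - 1/2*x_2**3 - 14/15*x_2**2 - 7/30*x_2 + 8/15 → -1/2*x_2**3 - 3/5*x_2**2 + 1/6*x_2 + 31/45
  leading term x_2**3: no divisor's leading term divides it; move -1/2*x_2**3 to the remainder.
  leading term x_2**2: no divisor's leading term divides it; move -3/5*x_2**2 to the remainder.
  leading term x_2: no divisor's leading term divides it; move 1/6*x_2 to the remainder.
  leading term 1: no divisor's leading term divides it; move 31/45 to the remainder.
  remainder -1/2*x_2**3 - 3/5*x_2**2 + 1/6*x_2 + 31/45 ≠ 0; add k_4 = -1/2*x_2**3 - 3/5*x_2**2 + 1/6*x_2 + 31/45 to the basis.

The other S-polynomials (S(h_2,k_3), S(h_1,k_4), S(h_2,k_4), S(k_3,k_4)) all reduce to 0 modulo the current basis, so we have a Gröbner basis.
Inter-reduce: drop elements whose leading term is divisible by another's, tail-reduce, and make monic.
Reduced Gröbner basis: {x_1 + 1/2*x_2**2 + 3/5*x_2 + 7/30, x_2**3 + 6/5*x_2**2 - 1/3*x_2 - 62/45}.

These differ, so the ideals are not equal.

No, the ideals differ.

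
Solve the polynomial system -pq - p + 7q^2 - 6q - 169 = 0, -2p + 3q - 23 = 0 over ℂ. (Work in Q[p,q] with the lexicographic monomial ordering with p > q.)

{(-221/11, -63/11), (-4, 5)}

Compute a lex Gröbner basis by Buchberger's algorithm.
f_1 = -pq - p + 7q^2 - 6q - 169, LT = pq.
f_2 = -2p + 3q - 23, LT = p.

S(f_1,f_2): lcm = pq. S = p - 11/2q^2 - 11/2q + 169.
  reduce S modulo (f_1, f_2):
  remainder -11/2q^2 - 4q + 315/2 ≠ 0; add h_3 = -11/2q^2 - 4q + 315/2 to the basis.

The other S-polynomials (S(f_1,h_3), S(f_2,h_3)) all reduce to 0 modulo the current basis, so we have a Gröbner basis.
Inter-reduce: drop elements whose leading term is divisible by another's, tail-reduce, and make monic.
Reduced Gröbner basis: {p - 3/2q + 23/2, q^2 + 8/11q - 315/11}.

From the last basis element, q^2 + 8/11q - 315/11 = 0, so q takes values in {-63/11, 5}. Each choice, substituted upward through the basis, yields the corresponding point(s) of the solution set.
  q = -63/11: the earlier basis element becomes p + 221/11 = 0, giving p = -221/11 — point (-221/11, -63/11).
  q = 5: the earlier basis element becomes p + 4 = 0, giving p = -4 — point (-4, 5).
A lex Gröbner basis triangularizes the system, enabling back-substitution.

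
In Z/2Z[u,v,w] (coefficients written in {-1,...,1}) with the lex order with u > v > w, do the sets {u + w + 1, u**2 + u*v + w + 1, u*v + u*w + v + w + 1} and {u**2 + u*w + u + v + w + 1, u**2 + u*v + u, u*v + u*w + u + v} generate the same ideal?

Equality of ideals is decidable: compute both reduced Gröbner bases (unique for the ordering) and check whether they agree.
Buchberger on the first generating set:
f_1 = u + w + 1, LT = u.
f_2 = u**2 + u*v + w + 1, LT = u**2.
f_3 = u*v + u*w + v + w + 1, LT = u*v.

S(f_1,f_2): lcm = u**2. S = u*v + u*w + u + w + 1.
  leading term u*v: subtract (v)·f_1 from u*v + u*w + u + w + 1 → u*w + u + v*w + v + w + 1
  leading term u*w: subtract (w)·f_1 from u*w + u + v*w + v + w + 1 → u + v*w + v + w**2 + 1
  leading term u: subtract (1)·f_1 from u + v*w + v + w**2 + 1 → v*w + v + w**2 + w
  leading term v*w: no divisor's leading term divides it; move v*w to the remainder.
  leading term v: no divisor's leading term divides it; move v to the remainder.
  leading term w**2: no divisor's leading term divides it; move w**2 to the remainder.
  leading term w: no divisor's leading term divides it; move w to the remainder.
  remainder v*w + v + w**2 + w ≠ 0; add g_4 = v*w + v + w**2 + w to the basis.

S(f_1,f_3): lcm = u*v. S = u*w + v*w + w + 1.
  leading term u*w: subtract (w)·f_1 from u*w + v*w + w + 1 → v*w + w**2 + 1
  leading term v*w: subtract (1)·g_4 from v*w + w**2 + 1 → v + w + 1
  leading term v: no divisor's leading term divides it; move v to the remainder.
  leading term w: no divisor's leading term divides it; move w to the remainder.
  leading term 1: no divisor's leading term divides it; move 1 to the remainder.
  remainder v + w + 1 ≠ 0; add g_5 = v + w + 1 to the basis.

S(f_2,f_3): lcm = u**2*v. S = u**2*w + u*v**2 + u*v + u*w + u + v*w + v.
  leading term u**2*w: subtract (u*w)·f_1 from u**2*w + u*v**2 + u*v + u*w + u + v*w + v → u*v**2 + u*v + u*w**2 + u + v*w + v
  leading term u*v**2: subtract (v**2)·f_1 from u*v**2 + u*v + u*w**2 + u + v*w + v → u*v + u*w**2 + u + v**2*w + v**2 + v*w + v
  leading term u*v: subtract (v)·f_1 from u*v + u*w**2 + u + v**2*w + v**2 + v*w + v → u*w**2 + u + v**2*w + v**2
  leading term u*w**2: subtract (w**2)·f_1 from u*w**2 + u + v**2*w + v**2 → u + v**2*w + v**2 + w**3 + w**2
  leading term u: subtract (1)·f_1 from u + v**2*w + v**2 + w**3 + w**2 → v**2*w + v**2 + w**3 + w**2 + w + 1
  leading term v**2*w: subtract (v)·g_4 from v**2*w + v**2 + w**3 + w**2 + w + 1 → v*w**2 + v*w + w**3 + w**2 + w + 1
  leading term v*w**2: subtract (w)·g_4 from v*w**2 + v*w + w**3 + w**2 + w + 1 → w + 1
  leading term w: no divisor's leading term divides it; move w to the remainder.
  leading term 1: no divisor's leading term divides it; move 1 to the remainder.
  remainder w + 1 ≠ 0; add g_6 = w + 1 to the basis.

The other S-polynomials (S(f_1,g_4), S(f_2,g_4), S(f_3,g_4), S(f_1,g_5), S(f_2,g_5), S(f_3,g_5), S(g_4,g_5), S(f_1,g_6), S(f_2,g_6), S(f_3,g_6), S(g_4,g_6), S(g_5,g_6)) all reduce to 0 modulo the current basis, so we have a Gröbner basis.
Inter-reduce: drop elements whose leading term is divisible by another's, tail-reduce, and make monic.
Reduced Gröbner basis: {u, v, w + 1}.

Buchberger on the second generating set:
h_1 = u**2 + u*w + u + v + w + 1, LT = u**2.
h_2 = u**2 + u*v + u, LT = u**2.
h_3 = u*v + u*w + u + v, LT = u*v.

S(h_1,h_2): lcm = u**2. S = u*v + u*w + v + w + 1.
  leading term u*v: subtract (1)·h_3 from u*v + u*w + v + w + 1 → u + w + 1
  leading term u: no divisor's leading term divides it; move u to the remainder.
  leading term w: no divisor's leading term divides it; move w to the remainder.
  leading term 1: no divisor's leading term divides it; move 1 to the remainder.
  remainder u + w + 1 ≠ 0; add k_4 = u + w + 1 to the basis.

S(h_1,h_3): lcm = u**2*v. S = u**2*w + u**2 + u*v*w + v**2 + v*w + v.
  leading term u**2*w: subtract (w)·h_1 from u**2*w + u**2 + u*v*w + v**2 + v*w + v → u**2 + u*v*w + u*w**2 + u*w + v**2 + v + w**2 + w
  leading term u**2: subtract (1)·h_1 from u**2 + u*v*w + u*w**2 + u*w + v**2 + v + w**2 + w → u*v*w + u*w**2 + u + v**2 + w**2 + 1
  leading term u*v*w: subtract (w)·h_3 from u*v*w + u*w**2 + u + v**2 + w**2 + 1 → u*w + u + v**2 + v*w + w**2 + 1
  leading term u*w: subtract (w)·k_4 from u*w + u + v**2 + v*w + w**2 + 1 → u + v**2 + v*w + w + 1
  leading term u: subtract (1)·k_4 from u + v**2 + v*w + w + 1 → v**2 + v*w
  leading term v**2: no divisor's leading term divides it; move v**2 to the remainder.
  leading term v*w: no divisor's leading term divides it; move v*w to the remainder.
  remainder v**2 + v*w ≠ 0; add k_5 = v**2 + v*w to the basis.

S(h_2,h_3): lcm = u**2*v. S = u**2*w + u**2 + u*v**2.
  leading term u**2*w: subtract (w)·h_1 from u**2*w + u**2 + u*v**2 → u**2 + u*v**2 + u*w**2 + u*w + v*w + w**2 + w
  leading term u**2: subtract (1)·h_1 from u**2 + u*v**2 + u*w**2 + u*w + v*w + w**2 + w → u*v**2 + u*w**2 + u + v*w + v + w**2 + 1
  leading term u*v**2: subtract (v)·h_3 from u*v**2 + u*w**2 + u + v*w + v + w**2 + 1 → u*v*w + u*v + u*w**2 + u + v**2 + v*w + v + w**2 + 1
  leading term u*v*w: subtract (w)·h_3 from u*v*w + u*v + u*w**2 + u + v**2 + v*w + v + w**2 + 1 → u*v + u*w + u + v**2 + v + w**2 + 1
  leading term u*v: subtract (1)·h_3 from u*v + u*w + u + v**2 + v + w**2 + 1 → v**2 + w**2 + 1
  leading term v**2: subtract (1)·k_5 from v**2 + w**2 + 1 → v*w + w**2 + 1
  leading term v*w: no divisor's leading term divides it; move v*w to the remainder.
  leading term w**2: no divisor's leading term divides it; move w**2 to the remainder.
  leading term 1: no divisor's leading term divides it; move 1 to the remainder.
  remainder v*w + w**2 + 1 ≠ 0; add k_6 = v*w + w**2 + 1 to the basis.

S(h_1,k_4): lcm = u**2. S = v + w + 1.
  leading term v: no divisor's leading term divides it; move v to the remainder.
  leading term w: no divisor's leading term divides it; move w to the remainder.
  leading term 1: no divisor's leading term divides it; move 1 to the remainder.
  remainder v + w + 1 ≠ 0; add k_7 = v + w + 1 to the basis.

S(h_3,k_5): lcm = u*v**2. S = u*v + v**2.
  leading term u*v: subtract (1)·h_3 from u*v + v**2 → u*w + u + v**2 + v
  leading term u*w: subtract (w)·k_4 from u*w + u + v**2 + v → u + v**2 + v + w**2 + w
  leading term u: subtract (1)·k_4 from u + v**2 + v + w**2 + w → v**2 + v + w**2 + 1
  leading term v**2: subtract (1)·k_5 from v**2 + v + w**2 + 1 → v*w + v + w**2 + 1
  leading term v*w: subtract (1)·k_6 from v*w + v + w**2 + 1 → v
  leading term v: subtract (1)·k_7 from v → w + 1
  leading term w: no divisor's leading term divides it; move w to the remainder.
  leading term 1: no divisor's leading term divides it; move 1 to the remainder.
  remainder w + 1 ≠ 0; add k_8 = w + 1 to the basis.

The other S-polynomials (S(h_2,k_4), S(h_3,k_4), S(h_1,k_5), S(h_2,k_5), S(k_4,k_5), S(h_1,k_6), S(h_2,k_6), S(h_3,k_6), S(k_4,k_6), S(k_5,k_6), S(h_1,k_7), S(h_2,k_7), S(h_3,k_7), S(k_4,k_7), S(k_5,k_7), S(k_6,k_7), S(h_1,k_8), S(h_2,k_8), S(h_3,k_8), S(k_4,k_8), S(k_5,k_8), S(k_6,k_8), S(k_7,k_8)) all reduce to 0 modulo the current basis, so we have a Gröbner basis.
Inter-reduce: drop elements whose leading term is divisible by another's, tail-reduce, and make monic.
Reduced Gröbner basis: {u, v, w + 1}.

The two bases agree; hence the ideals are identical.
The choice of monomial ordering does not affect the verdict — as long as both bases are computed under the same ordering, their equality decides ideal equality.

Yes, the ideals are equal.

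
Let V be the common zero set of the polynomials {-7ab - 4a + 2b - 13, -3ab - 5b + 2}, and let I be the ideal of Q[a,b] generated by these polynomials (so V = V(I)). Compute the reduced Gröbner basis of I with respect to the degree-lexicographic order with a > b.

f_1 = -7ab - 4a + 2b - 13, LT = ab.
f_2 = -3ab - 5b + 2, LT = ab.

S(f_1,f_2): lcm = ab. S = 4/7a - 41/21b + 53/21.
  leading term a: no divisor's leading term divides it; move 4/7a to the remainder.
  leading term b: no divisor's leading term divides it; move -41/21b to the remainder.
  leading term 1: no divisor's leading term divides it; move 53/21 to the remainder.
  remainder 4/7a - 41/21b + 53/21 ≠ 0; add g_3 = 4/7a - 41/21b + 53/21 to the basis.

S(f_1,g_3): lcm = ab. S = 41/12b^2 + 4/7a - 395/84b + 13/7.
  leading term b^2: no divisor's leading term divides it; move 41/12b^2 to the remainder.
  leading term a: subtract (1)·g_3 from 4/7a - 395/84b + 13/7 → -11/4b - 2/3
  leading term b: no divisor's leading term divides it; move -11/4b to the remainder.
  leading term 1: no divisor's leading term divides it; move -2/3 to the remainder.
  remainder 41/12b^2 - 11/4b - 2/3 ≠ 0; add g_4 = 41/12b^2 - 11/4b - 2/3 to the basis.

The other S-polynomials (S(f_2,g_3), S(f_1,g_4), S(f_2,g_4), S(g_3,g_4)) all reduce to 0 modulo the current basis, so we have a Gröbner basis.
Inter-reduce: drop elements whose leading term is divisible by another's, tail-reduce, and make monic.

G = {b^2 - 33/41b - 8/41, a - 41/12b + 53/12}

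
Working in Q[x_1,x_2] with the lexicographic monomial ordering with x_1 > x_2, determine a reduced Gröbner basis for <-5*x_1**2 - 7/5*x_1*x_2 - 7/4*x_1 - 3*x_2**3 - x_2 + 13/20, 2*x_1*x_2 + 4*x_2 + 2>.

f_1 = -5*x_1**2 - 7/5*x_1*x_2 - 7/4*x_1 - 3*x_2**3 - x_2 + 13/20, LT = x_1**2.
f_2 = 2*x_1*x_2 + 4*x_2 + 2, LT = x_1*x_2.

S(f_1,f_2): lcm = x_1**2*x_2. S = 7/25*x_1*x_2**2 - 33/20*x_1*x_2 - x_1 + 3/5*x_2**4 + 1/5*x_2**2 - 13/100*x_2.
  leading term x_1*x_2**2: subtract (7/50*x_2)·f_2 from 7/25*x_1*x_2**2 - 33/20*x_1*x_2 - x_1 + 3/5*x_2**4 + 1/5*x_2**2 - 13/100*x_2 → -33/20*x_1*x_2 - x_1 + 3/5*x_2**4 - 9/25*x_2**2 - 41/100*x_2
  leading term x_1*x_2: subtract (-33/40)·f_2 from -33/20*x_1*x_2 - x_1 + 3/5*x_2**4 - 9/25*x_2**2 - 41/100*x_2 → -x_1 + 3/5*x_2**4 - 9/25*x_2**2 + 289/100*x_2 + 33/20
  leading term x_1: no divisor's leading term divides it; move -x_1 to the remainder.
  leading term x_2**4: no divisor's leading term divides it; move 3/5*x_2**4 to the remainder.
  leading term x_2**2: no divisor's leading term divides it; move -9/25*x_2**2 to the remainder.
  leading term x_2: no divisor's leading term divides it; move 289/100*x_2 to the remainder.
  leading term 1: no divisor's leading term divides it; move 33/20 to the remainder.
  remainder -x_1 + 3/5*x_2**4 - 9/25*x_2**2 + 289/100*x_2 + 33/20 ≠ 0; add g_3 = -x_1 + 3/5*x_2**4 - 9/25*x_2**2 + 289/100*x_2 + 33/20 to the basis.

S(f_2,g_3): lcm = x_1*x_2. S = 3/5*x_2**5 - 9/25*x_2**3 + 289/100*x_2**2 + 73/20*x_2 + 1.
  leading term x_2**5: no divisor's leading term divides it; move 3/5*x_2**5 to the remainder.
  leading term x_2**3: no divisor's leading term divides it; move -9/25*x_2**3 to the remainder.
  leading term x_2**2: no divisor's leading term divides it; move 289/100*x_2**2 to the remainder.
  leading term x_2: no divisor's leading term divides it; move 73/20*x_2 to the remainder.
  leading term 1: no divisor's leading term divides it; move 1 to the remainder.
  remainder 3/5*x_2**5 - 9/25*x_2**3 + 289/100*x_2**2 + 73/20*x_2 + 1 ≠ 0; add g_4 = 3/5*x_2**5 - 9/25*x_2**3 + 289/100*x_2**2 + 73/20*x_2 + 1 to the basis.

The other S-polynomials (S(f_1,g_3), S(f_1,g_4), S(f_2,g_4), S(g_3,g_4)) all reduce to 0 modulo the current basis, so we have a Gröbner basis.
Inter-reduce: drop elements whose leading term is divisible by another's, tail-reduce, and make monic.

G = {x_1 - 3/5*x_2**4 + 9/25*x_2**2 - 289/100*x_2 - 33/20, x_2**5 - 3/5*x_2**3 + 289/60*x_2**2 + 73/12*x_2 + 5/3}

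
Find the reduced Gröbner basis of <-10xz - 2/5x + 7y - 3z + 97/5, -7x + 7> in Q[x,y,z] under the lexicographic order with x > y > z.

f_1 = -10xz - 2/5x + 7y - 3z + 97/5, LT = xz.
f_2 = -7x + 7, LT = x.

S(f_1,f_2): lcm = xz. S = 1/25x - 7/10y + 13/10z - 97/50.
  leading term x: subtract (-1/175)·f_2 from 1/25x - 7/10y + 13/10z - 97/50 → -7/10y + 13/10z - 19/10
  leading term y: no divisor's leading term divides it; move -7/10y to the remainder.
  leading term z: no divisor's leading term divides it; move 13/10z to the remainder.
  leading term 1: no divisor's leading term divides it; move -19/10 to the remainder.
  remainder -7/10y + 13/10z - 19/10 ≠ 0; add g_3 = -7/10y + 13/10z - 19/10 to the basis.

The other S-polynomials (S(f_1,g_3), S(f_2,g_3)) all reduce to 0 modulo the current basis, so we have a Gröbner basis.
Inter-reduce: drop elements whose leading term is divisible by another's, tail-reduce, and make monic.

G = {x - 1, y - 13/7z + 19/7}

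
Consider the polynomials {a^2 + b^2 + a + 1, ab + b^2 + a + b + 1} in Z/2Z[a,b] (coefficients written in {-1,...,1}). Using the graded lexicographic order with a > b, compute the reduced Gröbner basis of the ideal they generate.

G = {a^2 + b + 1, ab + 1, b^2 + a + b}

f_1 = a^2 + b^2 + a + 1, LT = a^2.
f_2 = ab + b^2 + a + b + 1, LT = ab.

S(f_1,f_2): lcm = a^2b. S = ab^2 + b^3 + a^2 + a + b.
  leading term ab^2: subtract (b)·f_2 from ab^2 + b^3 + a^2 + a + b → a^2 + ab + b^2 + a
  leading term a^2: subtract (1)·f_1 from a^2 + ab + b^2 + a → ab + 1
  leading term ab: subtract (1)·f_2 from ab + 1 → b^2 + a + b
  leading term b^2: no divisor's leading term divides it; move b^2 to the remainder.
  leading term a: no divisor's leading term divides it; move a to the remainder.
  leading term b: no divisor's leading term divides it; move b to the remainder.
  remainder b^2 + a + b ≠ 0; add g_3 = b^2 + a + b to the basis.

The other S-polynomials (S(f_1,g_3), S(f_2,g_3)) all reduce to 0 modulo the current basis, so we have a Gröbner basis.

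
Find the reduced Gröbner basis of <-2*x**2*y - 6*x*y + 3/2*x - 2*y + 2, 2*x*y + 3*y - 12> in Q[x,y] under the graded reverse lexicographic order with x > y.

G = {y**2 - 1/10*y - 126/5, x - 5/21*y + 32/21}

f_1 = -2*x**2*y - 6*x*y + 3/2*x - 2*y + 2, LT = x**2*y.
f_2 = 2*x*y + 3*y - 12, LT = x*y.

S(f_1,f_2): lcm = x**2*y. S = 3/2*x*y + 21/4*x + y - 1.
  leading term x*y: subtract (3/4)·f_2 from 3/2*x*y + 21/4*x + y - 1 → 21/4*x - 5/4*y + 8
  leading term x: no divisor's leading term divides it; move 21/4*x to the remainder.
  leading term y: no divisor's leading term divides it; move -5/4*y to the remainder.
  leading term 1: no divisor's leading term divides it; move 8 to the remainder.
  remainder 21/4*x - 5/4*y + 8 ≠ 0; add g_3 = 21/4*x - 5/4*y + 8 to the basis.

S(f_1,g_3): lcm = x**2*y. S = 5/21*x*y**2 + 31/21*x*y - 3/4*x + y - 1.
  leading term x*y**2: subtract (5/42*y)·f_2 from 5/21*x*y**2 + 31/21*x*y - 3/4*x + y - 1 → 31/21*x*y - 5/14*y**2 - 3/4*x + 17/7*y - 1
  leading term x*y: subtract (31/42)·f_2 from 31/21*x*y - 5/14*y**2 - 3/4*x + 17/7*y - 1 → -5/14*y**2 - 3/4*x + 3/14*y + 55/7
  leading term y**2: no divisor's leading term divides it; move -5/14*y**2 to the remainder.
  leading term x: subtract (-1/7)·g_3 from -3/4*x + 3/14*y + 55/7 → 1/28*y + 9
  leading term y: no divisor's leading term divides it; move 1/28*y to the remainder.
  leading term 1: no divisor's leading term divides it; move 9 to the remainder.
  remainder -5/14*y**2 + 1/28*y + 9 ≠ 0; add g_4 = -5/14*y**2 + 1/28*y + 9 to the basis.

S(f_2,g_3): lcm = x*y. S = 5/21*y**2 - 1/42*y - 6.
  leading term y**2: subtract (-2/3)·g_4 from 5/21*y**2 - 1/42*y - 6 → 0
  remainder 0.

S(f_1,g_4): lcm = x**2*y**2. S = 1/10*x**2*y + 3*x*y**2 + 126/5*x**2 - 3/4*x*y + y**2 - y.
  leading term x**2*y: subtract (-1/20)·f_1 from 1/10*x**2*y + 3*x*y**2 + 126/5*x**2 - 3/4*x*y + y**2 - y → 3*x*y**2 + 126/5*x**2 - 21/20*x*y + y**2 + 3/40*x - 11/10*y + 1/10
  leading term x*y**2: subtract (3/2*y)·f_2 from 3*x*y**2 + 126/5*x**2 - 21/20*x*y + y**2 + 3/40*x - 11/10*y + 1/10 → 126/5*x**2 - 21/20*x*y - 7/2*y**2 + 3/40*x + 169/10*y + 1/10
  leading term x**2: subtract (24/5*x)·g_3 from 126/5*x**2 - 21/20*x*y - 7/2*y**2 + 3/40*x + 169/10*y + 1/10 → 99/20*x*y - 7/2*y**2 - 1533/40*x + 169/10*y + 1/10
  leading term x*y: subtract (99/40)·f_2 from 99/20*x*y - 7/2*y**2 - 1533/40*x + 169/10*y + 1/10 → -7/2*y**2 - 1533/40*x + 379/40*y + 149/5
  leading term y**2: subtract (49/5)·g_4 from -7/2*y**2 - 1533/40*x + 379/40*y + 149/5 → -1533/40*x + 73/8*y - 292/5
  leading term x: subtract (-73/10)·g_3 from -1533/40*x + 73/8*y - 292/5 → 0
  remainder 0.

S(f_2,g_4): lcm = x*y**2. S = 1/10*x*y + 3/2*y**2 + 126/5*x - 6*y.
  leading term x*y: subtract (1/20)·f_2 from 1/10*x*y + 3/2*y**2 + 126/5*x - 6*y → 3/2*y**2 + 126/5*x - 123/20*y + 3/5
  leading term y**2: subtract (-21/5)·g_4 from 3/2*y**2 + 126/5*x - 123/20*y + 3/5 → 126/5*x - 6*y + 192/5
  leading term x: subtract (24/5)·g_3 from 126/5*x - 6*y + 192/5 → 0
  remainder 0.

S(g_3,g_4): leading monomials are coprime, so the S-polynomial reduces to 0 (Buchberger's first criterion).
Every S-polynomial of the final basis reduces to 0, so we have a Gröbner basis.
Inter-reduce: drop elements whose leading term is divisible by another's, tail-reduce, and make monic.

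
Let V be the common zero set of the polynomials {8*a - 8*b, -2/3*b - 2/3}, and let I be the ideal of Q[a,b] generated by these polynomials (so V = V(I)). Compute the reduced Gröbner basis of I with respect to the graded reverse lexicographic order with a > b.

G = {a + 1, b + 1}

f_1 = 8*a - 8*b, LT = a.
f_2 = -2/3*b - 2/3, LT = b.

S(f_1,f_2): leading monomials are coprime, so the S-polynomial reduces to 0 (Buchberger's first criterion).
Every S-polynomial of the final basis reduces to 0, so we have a Gröbner basis.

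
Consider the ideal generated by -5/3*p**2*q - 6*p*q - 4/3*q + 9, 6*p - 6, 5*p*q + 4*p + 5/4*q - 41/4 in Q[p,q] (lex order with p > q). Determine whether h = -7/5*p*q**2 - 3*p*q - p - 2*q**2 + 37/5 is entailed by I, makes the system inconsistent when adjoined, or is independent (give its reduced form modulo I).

-7/5*p*q**2 - 3*p*q - p - 2*q**2 + 37/5 lies in I (it reduces to 0).

First compute the reduced Gröbner basis of I by Buchberger's algorithm.
f_1 = -5/3*p**2*q - 6*p*q - 4/3*q + 9, LT = p**2*q.
f_2 = 6*p - 6, LT = p.
f_3 = 5*p*q + 4*p + 5/4*q - 41/4, LT = p*q.

S(f_1,f_2): lcm = p**2*q. S = 23/5*p*q + 4/5*q - 27/5.
  reduce S modulo (f_1, f_2, f_3):
  remainder 27/5*q - 27/5 ≠ 0; add k_4 = 27/5*q - 27/5 to the basis.

The other S-polynomials (S(f_1,f_3), S(f_2,f_3), S(f_1,k_4), S(f_2,k_4), S(f_3,k_4)) all reduce to 0 modulo the current basis, so we have a Gröbner basis.
Inter-reduce: drop elements whose leading term is divisible by another's, tail-reduce, and make monic.
Reduced Gröbner basis: {p - 1, q - 1}.
Label its elements g_1 = p - 1, g_2 = q - 1.

Reduce h = -7/5*p*q**2 - 3*p*q - p - 2*q**2 + 37/5 modulo G:
  leading term p*q**2: subtract (-7/5*q**2)·g_1 from -7/5*p*q**2 - 3*p*q - p - 2*q**2 + 37/5 → -3*p*q - p - 17/5*q**2 + 37/5
  leading term p*q: subtract (-3*q)·g_1 from -3*p*q - p - 17/5*q**2 + 37/5 → -p - 17/5*q**2 - 3*q + 37/5
  leading term p: subtract (-1)·g_1 from -p - 17/5*q**2 - 3*q + 37/5 → -17/5*q**2 - 3*q + 32/5
  leading term q**2: subtract (-17/5*q)·g_2 from -17/5*q**2 - 3*q + 32/5 → -32/5*q + 32/5
  leading term q: subtract (-32/5)·g_2 from -32/5*q + 32/5 → 0
  normal form = 0.
Since the normal form is 0, h ∈ I.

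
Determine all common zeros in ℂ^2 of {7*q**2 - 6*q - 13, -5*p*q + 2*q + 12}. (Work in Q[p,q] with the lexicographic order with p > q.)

Compute a lex Gröbner basis by Buchberger's algorithm.
f_1 = 7*q**2 - 6*q - 13, LT = q**2.
f_2 = -5*p*q + 2*q + 12, LT = p*q.

S(f_1,f_2): lcm = p*q**2. S = -6/7*p*q - 13/7*p + 2/5*q**2 + 12/5*q.
  leading term p*q: subtract (6/35)·f_2 from -6/7*p*q - 13/7*p + 2/5*q**2 + 12/5*q → -13/7*p + 2/5*q**2 + 72/35*q - 72/35
  leading term p: no divisor's leading term divides it; move -13/7*p to the remainder.
  leading term q**2: subtract (2/35)·f_1 from 2/5*q**2 + 72/35*q - 72/35 → 12/5*q - 46/35
  leading term q: no divisor's leading term divides it; move 12/5*q to the remainder.
  leading term 1: no divisor's leading term divides it; move -46/35 to the remainder.
  remainder -13/7*p + 12/5*q - 46/35 ≠ 0; add h_3 = -13/7*p + 12/5*q - 46/35 to the basis.

The other S-polynomials (S(f_1,h_3), S(f_2,h_3)) all reduce to 0 modulo the current basis, so we have a Gröbner basis.
Inter-reduce: drop elements whose leading term is divisible by another's, tail-reduce, and make monic.
Reduced Gröbner basis: {p - 84/65*q + 46/65, q**2 - 6/7*q - 13/7}.

Since the basis is lex-ordered, q**2 - 6/7*q - 13/7 is univariate in q. Its roots are {-1, 13/7}. Back-substituting each root into the other basis elements fixes the other coordinates.
  q = -1: the earlier basis element becomes p + 2 = 0, giving p = -2 — point (-2, -1).
  q = 13/7: the earlier basis element becomes p - 22/13 = 0, giving p = 22/13 — point (22/13, 13/7).
Each listed point satisfies every original equation (direct substitution).

{(-2, -1), (22/13, 13/7)}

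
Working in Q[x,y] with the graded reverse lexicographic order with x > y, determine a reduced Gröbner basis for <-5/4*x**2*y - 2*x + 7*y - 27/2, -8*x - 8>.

f_1 = -5/4*x**2*y - 2*x + 7*y - 27/2, LT = x**2*y.
f_2 = -8*x - 8, LT = x.

S(f_1,f_2): lcm = x**2*y. S = -x*y + 8/5*x - 28/5*y + 54/5.
  leading term x*y: subtract (1/8*y)·f_2 from -x*y + 8/5*x - 28/5*y + 54/5 → 8/5*x - 23/5*y + 54/5
  leading term x: subtract (-1/5)·f_2 from 8/5*x - 23/5*y + 54/5 → -23/5*y + 46/5
  leading term y: no divisor's leading term divides it; move -23/5*y to the remainder.
  leading term 1: no divisor's leading term divides it; move 46/5 to the remainder.
  remainder -23/5*y + 46/5 ≠ 0; add g_3 = -23/5*y + 46/5 to the basis.

The other S-polynomials (S(f_1,g_3), S(f_2,g_3)) all reduce to 0 modulo the current basis, so we have a Gröbner basis.
Inter-reduce: drop elements whose leading term is divisible by another's, tail-reduce, and make monic.

G = {x + 1, y - 2}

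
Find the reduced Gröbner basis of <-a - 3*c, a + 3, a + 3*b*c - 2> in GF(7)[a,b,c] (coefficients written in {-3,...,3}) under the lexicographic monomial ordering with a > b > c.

G = {a + 3, b + 3, c - 1}

f_1 = -a - 3*c, LT = a.
f_2 = a + 3, LT = a.
f_3 = a + 3*b*c - 2, LT = a.

S(f_1,f_2): lcm = a. S = 3*c - 3.
  leading term c: no divisor's leading term divides it; move 3*c to the remainder.
  leading term 1: no divisor's leading term divides it; move -3 to the remainder.
  remainder 3*c - 3 ≠ 0; add g_4 = 3*c - 3 to the basis.

S(f_1,f_3): lcm = a. S = -3*b*c + 3*c + 2.
  leading term b*c: subtract (-b)·g_4 from -3*b*c + 3*c + 2 → -3*b + 3*c + 2
  leading term b: no divisor's leading term divides it; move -3*b to the remainder.
  leading term c: subtract (1)·g_4 from 3*c + 2 → -2
  leading term 1: no divisor's leading term divides it; move -2 to the remainder.
  remainder -3*b - 2 ≠ 0; add g_5 = -3*b - 2 to the basis.

S(f_2,f_3): lcm = a. S = -3*b*c - 2.
  leading term b*c: subtract (-b)·g_4 from -3*b*c - 2 → -3*b - 2
  leading term b: subtract (1)·g_5 from -3*b - 2 → 0
  remainder 0.

S(f_1,g_4): leading monomials are coprime, so the S-polynomial reduces to 0 (Buchberger's first criterion).
S(f_2,g_4): leading monomials are coprime, so the S-polynomial reduces to 0 (Buchberger's first criterion).
S(f_3,g_4): leading monomials are coprime, so the S-polynomial reduces to 0 (Buchberger's first criterion).
S(f_1,g_5): leading monomials are coprime, so the S-polynomial reduces to 0 (Buchberger's first criterion).
S(f_2,g_5): leading monomials are coprime, so the S-polynomial reduces to 0 (Buchberger's first criterion).
S(f_3,g_5): leading monomials are coprime, so the S-polynomial reduces to 0 (Buchberger's first criterion).
S(g_4,g_5): leading monomials are coprime, so the S-polynomial reduces to 0 (Buchberger's first criterion).
Every S-polynomial of the final basis reduces to 0, so we have a Gröbner basis.
Inter-reduce: drop elements whose leading term is divisible by another's, tail-reduce, and make monic.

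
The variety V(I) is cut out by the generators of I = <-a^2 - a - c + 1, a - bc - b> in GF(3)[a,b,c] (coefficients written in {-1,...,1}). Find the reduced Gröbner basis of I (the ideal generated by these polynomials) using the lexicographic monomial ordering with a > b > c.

G = {a - bc - b, b^2c^2 - b^2c + b^2 + bc + b + c - 1}

f_1 = -a^2 - a - c + 1, LT = a^2.
f_2 = a - bc - b, LT = a.

S(f_1,f_2): lcm = a^2. S = abc + ab + a + c - 1.
  leading term abc: subtract (bc)·f_2 from abc + ab + a + c - 1 → ab + a + b^2c^2 + b^2c + c - 1
  leading term ab: subtract (b)·f_2 from ab + a + b^2c^2 + b^2c + c - 1 → a + b^2c^2 - b^2c + b^2 + c - 1
  leading term a: subtract (1)·f_2 from a + b^2c^2 - b^2c + b^2 + c - 1 → b^2c^2 - b^2c + b^2 + bc + b + c - 1
  leading term b^2c^2: no divisor's leading term divides it; move b^2c^2 to the remainder.
  leading term b^2c: no divisor's leading term divides it; move -b^2c to the remainder.
  leading term b^2: no divisor's leading term divides it; move b^2 to the remainder.
  leading term bc: no divisor's leading term divides it; move bc to the remainder.
  leading term b: no divisor's leading term divides it; move b to the remainder.
  leading term c: no divisor's leading term divides it; move c to the remainder.
  leading term 1: no divisor's leading term divides it; move -1 to the remainder.
  remainder b^2c^2 - b^2c + b^2 + bc + b + c - 1 ≠ 0; add g_3 = b^2c^2 - b^2c + b^2 + bc + b + c - 1 to the basis.

S(f_1,g_3): leading monomials are coprime, so the S-polynomial reduces to 0 (Buchberger's first criterion).
S(f_2,g_3): leading monomials are coprime, so the S-polynomial reduces to 0 (Buchberger's first criterion).
Every S-polynomial of the final basis reduces to 0, so we have a Gröbner basis.
Inter-reduce: drop elements whose leading term is divisible by another's, tail-reduce, and make monic.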